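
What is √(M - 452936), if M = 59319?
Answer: 7*I*√8033 ≈ 627.39*I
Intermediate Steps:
√(M - 452936) = √(59319 - 452936) = √(-393617) = 7*I*√8033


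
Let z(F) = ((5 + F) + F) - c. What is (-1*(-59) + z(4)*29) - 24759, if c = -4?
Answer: -24207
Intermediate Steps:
z(F) = 9 + 2*F (z(F) = ((5 + F) + F) - 1*(-4) = (5 + 2*F) + 4 = 9 + 2*F)
(-1*(-59) + z(4)*29) - 24759 = (-1*(-59) + (9 + 2*4)*29) - 24759 = (59 + (9 + 8)*29) - 24759 = (59 + 17*29) - 24759 = (59 + 493) - 24759 = 552 - 24759 = -24207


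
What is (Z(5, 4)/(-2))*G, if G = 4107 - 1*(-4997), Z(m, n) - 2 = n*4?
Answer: -81936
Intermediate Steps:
Z(m, n) = 2 + 4*n (Z(m, n) = 2 + n*4 = 2 + 4*n)
G = 9104 (G = 4107 + 4997 = 9104)
(Z(5, 4)/(-2))*G = ((2 + 4*4)/(-2))*9104 = ((2 + 16)*(-1/2))*9104 = (18*(-1/2))*9104 = -9*9104 = -81936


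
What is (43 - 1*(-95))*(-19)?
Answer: -2622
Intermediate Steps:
(43 - 1*(-95))*(-19) = (43 + 95)*(-19) = 138*(-19) = -2622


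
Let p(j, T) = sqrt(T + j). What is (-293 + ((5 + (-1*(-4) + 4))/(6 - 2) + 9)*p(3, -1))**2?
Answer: 689193/8 - 14357*sqrt(2)/2 ≈ 75997.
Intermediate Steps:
(-293 + ((5 + (-1*(-4) + 4))/(6 - 2) + 9)*p(3, -1))**2 = (-293 + ((5 + (-1*(-4) + 4))/(6 - 2) + 9)*sqrt(-1 + 3))**2 = (-293 + ((5 + (4 + 4))/4 + 9)*sqrt(2))**2 = (-293 + ((5 + 8)*(1/4) + 9)*sqrt(2))**2 = (-293 + (13*(1/4) + 9)*sqrt(2))**2 = (-293 + (13/4 + 9)*sqrt(2))**2 = (-293 + 49*sqrt(2)/4)**2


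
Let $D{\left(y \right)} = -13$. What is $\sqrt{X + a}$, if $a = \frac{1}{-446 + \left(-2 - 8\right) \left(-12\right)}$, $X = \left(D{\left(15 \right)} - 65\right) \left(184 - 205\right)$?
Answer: $\frac{\sqrt{174079762}}{326} \approx 40.472$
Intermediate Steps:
$X = 1638$ ($X = \left(-13 - 65\right) \left(184 - 205\right) = \left(-78\right) \left(-21\right) = 1638$)
$a = - \frac{1}{326}$ ($a = \frac{1}{-446 + \left(-2 - 8\right) \left(-12\right)} = \frac{1}{-446 - -120} = \frac{1}{-446 + 120} = \frac{1}{-326} = - \frac{1}{326} \approx -0.0030675$)
$\sqrt{X + a} = \sqrt{1638 - \frac{1}{326}} = \sqrt{\frac{533987}{326}} = \frac{\sqrt{174079762}}{326}$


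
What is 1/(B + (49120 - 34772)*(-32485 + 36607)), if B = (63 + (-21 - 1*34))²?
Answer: 1/59142520 ≈ 1.6908e-8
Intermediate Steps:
B = 64 (B = (63 + (-21 - 34))² = (63 - 55)² = 8² = 64)
1/(B + (49120 - 34772)*(-32485 + 36607)) = 1/(64 + (49120 - 34772)*(-32485 + 36607)) = 1/(64 + 14348*4122) = 1/(64 + 59142456) = 1/59142520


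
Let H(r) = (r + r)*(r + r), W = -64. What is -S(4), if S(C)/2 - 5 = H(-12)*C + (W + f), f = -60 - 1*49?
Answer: -4272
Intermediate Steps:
H(r) = 4*r² (H(r) = (2*r)*(2*r) = 4*r²)
f = -109 (f = -60 - 49 = -109)
S(C) = -336 + 1152*C (S(C) = 10 + 2*((4*(-12)²)*C + (-64 - 109)) = 10 + 2*((4*144)*C - 173) = 10 + 2*(576*C - 173) = 10 + 2*(-173 + 576*C) = 10 + (-346 + 1152*C) = -336 + 1152*C)
-S(4) = -(-336 + 1152*4) = -(-336 + 4608) = -1*4272 = -4272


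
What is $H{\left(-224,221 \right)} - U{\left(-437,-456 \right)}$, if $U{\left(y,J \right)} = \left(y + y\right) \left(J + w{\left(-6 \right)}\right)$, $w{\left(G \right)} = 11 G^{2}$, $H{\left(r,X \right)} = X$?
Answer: $-52219$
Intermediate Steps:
$U{\left(y,J \right)} = 2 y \left(396 + J\right)$ ($U{\left(y,J \right)} = \left(y + y\right) \left(J + 11 \left(-6\right)^{2}\right) = 2 y \left(J + 11 \cdot 36\right) = 2 y \left(J + 396\right) = 2 y \left(396 + J\right)$)
$H{\left(-224,221 \right)} - U{\left(-437,-456 \right)} = 221 - 2 \left(-437\right) \left(396 - 456\right) = 221 - 2 \left(-437\right) \left(-60\right) = 221 - 52440 = -52219$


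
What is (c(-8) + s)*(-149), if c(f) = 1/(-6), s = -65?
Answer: 58259/6 ≈ 9709.8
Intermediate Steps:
c(f) = -⅙
(c(-8) + s)*(-149) = (-⅙ - 65)*(-149) = -391/6*(-149) = 58259/6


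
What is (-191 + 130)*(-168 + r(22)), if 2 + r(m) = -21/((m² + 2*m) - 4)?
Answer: 5435161/524 ≈ 10372.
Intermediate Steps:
r(m) = -2 - 21/(-4 + m² + 2*m) (r(m) = -2 - 21/((m² + 2*m) - 4) = -2 - 21/(-4 + m² + 2*m))
(-191 + 130)*(-168 + r(22)) = (-191 + 130)*(-168 + (-13 - 4*22 - 2*22²)/(-4 + 22² + 2*22)) = -61*(-168 + (-13 - 88 - 2*484)/(-4 + 484 + 44)) = -61*(-168 + (-13 - 88 - 968)/524) = -61*(-168 + (1/524)*(-1069)) = -61*(-168 - 1069/524) = -61*(-89101/524) = 5435161/524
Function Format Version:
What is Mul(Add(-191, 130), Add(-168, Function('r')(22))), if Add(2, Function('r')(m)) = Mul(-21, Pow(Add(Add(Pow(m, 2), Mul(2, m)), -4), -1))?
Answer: Rational(5435161, 524) ≈ 10372.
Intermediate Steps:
Function('r')(m) = Add(-2, Mul(-21, Pow(Add(-4, Pow(m, 2), Mul(2, m)), -1))) (Function('r')(m) = Add(-2, Mul(-21, Pow(Add(Add(Pow(m, 2), Mul(2, m)), -4), -1))) = Add(-2, Mul(-21, Pow(Add(-4, Pow(m, 2), Mul(2, m)), -1))))
Mul(Add(-191, 130), Add(-168, Function('r')(22))) = Mul(Add(-191, 130), Add(-168, Mul(Pow(Add(-4, Pow(22, 2), Mul(2, 22)), -1), Add(-13, Mul(-4, 22), Mul(-2, Pow(22, 2)))))) = Mul(-61, Add(-168, Mul(Pow(Add(-4, 484, 44), -1), Add(-13, -88, Mul(-2, 484))))) = Mul(-61, Add(-168, Mul(Pow(524, -1), Add(-13, -88, -968)))) = Mul(-61, Add(-168, Mul(Rational(1, 524), -1069))) = Mul(-61, Add(-168, Rational(-1069, 524))) = Mul(-61, Rational(-89101, 524)) = Rational(5435161, 524)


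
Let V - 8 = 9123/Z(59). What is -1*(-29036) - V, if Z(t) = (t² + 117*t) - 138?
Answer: 297411765/10246 ≈ 29027.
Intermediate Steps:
Z(t) = -138 + t² + 117*t
V = 91091/10246 (V = 8 + 9123/(-138 + 59² + 117*59) = 8 + 9123/(-138 + 3481 + 6903) = 8 + 9123/10246 = 91091/10246 ≈ 8.8904)
-1*(-29036) - V = -1*(-29036) - 1*91091/10246 = 29036 - 91091/10246 = 297411765/10246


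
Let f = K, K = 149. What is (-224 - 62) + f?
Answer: -137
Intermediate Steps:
f = 149
(-224 - 62) + f = (-224 - 62) + 149 = -286 + 149 = -137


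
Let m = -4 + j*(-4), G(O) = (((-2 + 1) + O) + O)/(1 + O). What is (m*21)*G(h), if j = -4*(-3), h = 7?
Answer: -3549/2 ≈ -1774.5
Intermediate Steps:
j = 12
G(O) = (-1 + 2*O)/(1 + O) (G(O) = ((-1 + O) + O)/(1 + O) = (-1 + 2*O)/(1 + O))
m = -52 (m = -4 + 12*(-4) = -4 - 48 = -52)
(m*21)*G(h) = (-52*21)*((-1 + 2*7)/(1 + 7)) = -1092*(-1 + 14)/8 = -273*13/2 = -1092*13/8 = -3549/2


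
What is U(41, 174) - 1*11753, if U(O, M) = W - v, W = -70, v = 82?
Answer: -11905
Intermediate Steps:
U(O, M) = -152 (U(O, M) = -70 - 1*82 = -70 - 82 = -152)
U(41, 174) - 1*11753 = -152 - 1*11753 = -152 - 11753 = -11905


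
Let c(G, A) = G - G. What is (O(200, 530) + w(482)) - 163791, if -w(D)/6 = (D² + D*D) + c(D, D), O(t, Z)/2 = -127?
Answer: -2951933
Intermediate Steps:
c(G, A) = 0
O(t, Z) = -254 (O(t, Z) = 2*(-127) = -254)
w(D) = -12*D² (w(D) = -6*((D² + D*D) + 0) = -6*((D² + D²) + 0) = -6*(2*D² + 0) = -12*D²)
(O(200, 530) + w(482)) - 163791 = (-254 - 12*482²) - 163791 = (-254 - 12*232324) - 163791 = (-254 - 2787888) - 163791 = -2788142 - 163791 = -2951933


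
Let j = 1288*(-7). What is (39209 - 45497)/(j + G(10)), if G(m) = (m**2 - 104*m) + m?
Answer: 3144/4973 ≈ 0.63221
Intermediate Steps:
G(m) = m**2 - 103*m
j = -9016
(39209 - 45497)/(j + G(10)) = (39209 - 45497)/(-9016 + 10*(-103 + 10)) = -6288/(-9016 + 10*(-93)) = -6288/(-9016 - 930) = -6288/(-9946) = -6288*(-1/9946) = 3144/4973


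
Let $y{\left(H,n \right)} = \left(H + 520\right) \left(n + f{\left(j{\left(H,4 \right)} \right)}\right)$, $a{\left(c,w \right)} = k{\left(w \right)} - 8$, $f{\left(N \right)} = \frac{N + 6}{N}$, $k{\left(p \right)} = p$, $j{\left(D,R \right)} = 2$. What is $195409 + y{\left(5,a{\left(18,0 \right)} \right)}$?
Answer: $193309$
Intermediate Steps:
$f{\left(N \right)} = \frac{6 + N}{N}$
$a{\left(c,w \right)} = -8 + w$ ($a{\left(c,w \right)} = w - 8 = -8 + w$)
$y{\left(H,n \right)} = \left(4 + n\right) \left(520 + H\right)$ ($y{\left(H,n \right)} = \left(H + 520\right) \left(n + \frac{6 + 2}{2}\right) = \left(520 + H\right) \left(n + \frac{1}{2} \cdot 8\right) = \left(520 + H\right) \left(n + 4\right) = \left(520 + H\right) \left(4 + n\right) = \left(4 + n\right) \left(520 + H\right)$)
$195409 + y{\left(5,a{\left(18,0 \right)} \right)} = 195409 + \left(2080 + 4 \cdot 5 + 520 \left(-8 + 0\right) + 5 \left(-8 + 0\right)\right) = 195409 + \left(2080 + 20 + 520 \left(-8\right) + 5 \left(-8\right)\right) = 195409 + \left(2080 + 20 - 4160 - 40\right) = 195409 - 2100 = 193309$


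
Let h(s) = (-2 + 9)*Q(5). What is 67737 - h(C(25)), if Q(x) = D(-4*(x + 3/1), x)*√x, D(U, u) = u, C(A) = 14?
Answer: 67737 - 35*√5 ≈ 67659.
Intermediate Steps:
Q(x) = x^(3/2) (Q(x) = x*√x = x^(3/2))
h(s) = 35*√5 (h(s) = (-2 + 9)*5^(3/2) = 7*(5*√5) = 35*√5)
67737 - h(C(25)) = 67737 - 35*√5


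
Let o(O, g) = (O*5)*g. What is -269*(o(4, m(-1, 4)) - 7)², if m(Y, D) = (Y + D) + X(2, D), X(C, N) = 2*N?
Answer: -12204261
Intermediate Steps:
m(Y, D) = Y + 3*D (m(Y, D) = (Y + D) + 2*D = (D + Y) + 2*D = Y + 3*D)
o(O, g) = 5*O*g (o(O, g) = (5*O)*g = 5*O*g)
-269*(o(4, m(-1, 4)) - 7)² = -269*(5*4*(-1 + 3*4) - 7)² = -269*(5*4*(-1 + 12) - 7)² = -269*(5*4*11 - 7)² = -269*(220 - 7)² = -269*213² = -269*45369 = -12204261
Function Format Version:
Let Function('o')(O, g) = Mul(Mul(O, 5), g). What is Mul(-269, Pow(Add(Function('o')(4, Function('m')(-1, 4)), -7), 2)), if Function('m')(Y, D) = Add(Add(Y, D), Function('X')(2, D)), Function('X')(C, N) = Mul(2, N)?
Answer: -12204261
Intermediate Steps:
Function('m')(Y, D) = Add(Y, Mul(3, D)) (Function('m')(Y, D) = Add(Add(Y, D), Mul(2, D)) = Add(Add(D, Y), Mul(2, D)) = Add(Y, Mul(3, D)))
Function('o')(O, g) = Mul(5, O, g) (Function('o')(O, g) = Mul(Mul(5, O), g) = Mul(5, O, g))
Mul(-269, Pow(Add(Function('o')(4, Function('m')(-1, 4)), -7), 2)) = Mul(-269, Pow(Add(Mul(5, 4, Add(-1, Mul(3, 4))), -7), 2)) = Mul(-269, Pow(Add(Mul(5, 4, Add(-1, 12)), -7), 2)) = Mul(-269, Pow(Add(Mul(5, 4, 11), -7), 2)) = Mul(-269, Pow(Add(220, -7), 2)) = Mul(-269, Pow(213, 2)) = Mul(-269, 45369) = -12204261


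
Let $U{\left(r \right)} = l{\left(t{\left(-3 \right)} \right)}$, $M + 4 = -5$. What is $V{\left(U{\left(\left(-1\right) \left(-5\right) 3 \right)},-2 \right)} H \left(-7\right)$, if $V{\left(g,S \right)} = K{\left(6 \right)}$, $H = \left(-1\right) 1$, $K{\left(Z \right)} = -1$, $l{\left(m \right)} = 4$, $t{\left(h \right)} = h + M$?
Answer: $-7$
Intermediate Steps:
$M = -9$ ($M = -4 - 5 = -9$)
$t{\left(h \right)} = -9 + h$ ($t{\left(h \right)} = h - 9 = -9 + h$)
$U{\left(r \right)} = 4$
$H = -1$
$V{\left(g,S \right)} = -1$
$V{\left(U{\left(\left(-1\right) \left(-5\right) 3 \right)},-2 \right)} H \left(-7\right) = \left(-1\right) \left(-1\right) \left(-7\right) = 1 \left(-7\right) = -7$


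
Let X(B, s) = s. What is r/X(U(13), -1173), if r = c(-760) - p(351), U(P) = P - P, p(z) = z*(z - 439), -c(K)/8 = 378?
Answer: -9288/391 ≈ -23.754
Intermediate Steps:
c(K) = -3024 (c(K) = -8*378 = -3024)
p(z) = z*(-439 + z)
U(P) = 0
r = 27864 (r = -3024 - 351*(-439 + 351) = -3024 - 351*(-88) = -3024 - 1*(-30888) = -3024 + 30888 = 27864)
r/X(U(13), -1173) = 27864/(-1173) = 27864*(-1/1173) = -9288/391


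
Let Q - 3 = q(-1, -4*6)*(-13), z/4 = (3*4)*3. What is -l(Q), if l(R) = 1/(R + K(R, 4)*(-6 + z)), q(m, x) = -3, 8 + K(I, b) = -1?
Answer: 1/1200 ≈ 0.00083333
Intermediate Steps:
K(I, b) = -9 (K(I, b) = -8 - 1 = -9)
z = 144 (z = 4*((3*4)*3) = 4*(12*3) = 4*36 = 144)
Q = 42 (Q = 3 - 3*(-13) = 3 + 39 = 42)
l(R) = 1/(-1242 + R) (l(R) = 1/(R - 9*(-6 + 144)) = 1/(R - 9*138) = 1/(R - 1242) = 1/(-1242 + R))
-l(Q) = -1/(-1242 + 42) = -1/(-1200) = -1*(-1/1200) = 1/1200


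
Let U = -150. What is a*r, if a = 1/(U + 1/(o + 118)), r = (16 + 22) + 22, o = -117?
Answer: -60/149 ≈ -0.40268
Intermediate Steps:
r = 60 (r = 38 + 22 = 60)
a = -1/149 (a = 1/(-150 + 1/(-117 + 118)) = 1/(-150 + 1/1) = 1/(-150 + 1) = 1/(-149) = -1/149 ≈ -0.0067114)
a*r = -1/149*60 = -60/149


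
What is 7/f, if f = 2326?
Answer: 7/2326 ≈ 0.0030095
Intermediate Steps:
7/f = 7/2326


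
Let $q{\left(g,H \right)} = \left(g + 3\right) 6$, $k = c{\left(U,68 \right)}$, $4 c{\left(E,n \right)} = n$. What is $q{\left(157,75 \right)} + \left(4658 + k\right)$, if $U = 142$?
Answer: $5635$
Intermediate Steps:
$c{\left(E,n \right)} = \frac{n}{4}$
$k = 17$ ($k = \frac{1}{4} \cdot 68 = 17$)
$q{\left(g,H \right)} = 18 + 6 g$ ($q{\left(g,H \right)} = \left(3 + g\right) 6 = 18 + 6 g$)
$q{\left(157,75 \right)} + \left(4658 + k\right) = \left(18 + 6 \cdot 157\right) + \left(4658 + 17\right) = \left(18 + 942\right) + 4675 = 960 + 4675 = 5635$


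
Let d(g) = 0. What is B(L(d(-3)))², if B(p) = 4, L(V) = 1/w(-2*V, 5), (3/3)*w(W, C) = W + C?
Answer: 16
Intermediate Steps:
w(W, C) = C + W (w(W, C) = W + C = C + W)
L(V) = 1/(5 - 2*V)
B(L(d(-3)))² = 4² = 16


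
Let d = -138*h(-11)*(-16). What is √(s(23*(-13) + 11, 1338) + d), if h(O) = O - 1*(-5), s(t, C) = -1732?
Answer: 2*I*√3745 ≈ 122.39*I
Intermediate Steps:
h(O) = 5 + O (h(O) = O + 5 = 5 + O)
d = -13248 (d = -138*(5 - 11)*(-16) = -138*(-6)*(-16) = 828*(-16) = -13248)
√(s(23*(-13) + 11, 1338) + d) = √(-1732 - 13248) = √(-14980) = 2*I*√3745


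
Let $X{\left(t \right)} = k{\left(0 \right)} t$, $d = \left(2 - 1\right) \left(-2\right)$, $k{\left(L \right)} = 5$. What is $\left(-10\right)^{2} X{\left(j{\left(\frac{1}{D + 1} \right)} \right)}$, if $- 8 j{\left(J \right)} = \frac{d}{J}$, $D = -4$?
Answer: $-375$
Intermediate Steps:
$d = -2$ ($d = 1 \left(-2\right) = -2$)
$j{\left(J \right)} = \frac{1}{4 J}$ ($j{\left(J \right)} = - \frac{\left(-2\right) \frac{1}{J}}{8} = \frac{1}{4 J}$)
$X{\left(t \right)} = 5 t$
$\left(-10\right)^{2} X{\left(j{\left(\frac{1}{D + 1} \right)} \right)} = \left(-10\right)^{2} \cdot 5 \frac{1}{4 \frac{1}{-4 + 1}} = 100 \cdot 5 \frac{1}{4 \frac{1}{-3}} = 100 \cdot 5 \frac{1}{4 \left(- \frac{1}{3}\right)} = 100 \cdot 5 \cdot \frac{1}{4} \left(-3\right) = 100 \cdot 5 \left(- \frac{3}{4}\right) = 100 \left(- \frac{15}{4}\right) = -375$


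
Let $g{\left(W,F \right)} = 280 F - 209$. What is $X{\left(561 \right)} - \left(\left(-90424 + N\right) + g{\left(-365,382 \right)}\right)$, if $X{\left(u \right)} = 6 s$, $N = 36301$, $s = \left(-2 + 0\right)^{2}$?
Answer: $-52604$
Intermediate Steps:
$s = 4$ ($s = \left(-2\right)^{2} = 4$)
$g{\left(W,F \right)} = -209 + 280 F$
$X{\left(u \right)} = 24$ ($X{\left(u \right)} = 6 \cdot 4 = 24$)
$X{\left(561 \right)} - \left(\left(-90424 + N\right) + g{\left(-365,382 \right)}\right) = 24 - \left(\left(-90424 + 36301\right) + \left(-209 + 280 \cdot 382\right)\right) = 24 - \left(-54123 + \left(-209 + 106960\right)\right) = 24 - \left(-54123 + 106751\right) = 24 - 52628 = -52604$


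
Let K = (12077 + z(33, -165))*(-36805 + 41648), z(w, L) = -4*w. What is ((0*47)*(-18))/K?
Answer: 0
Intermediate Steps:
K = 57849635 (K = (12077 - 4*33)*(-36805 + 41648) = (12077 - 132)*4843 = 11945*4843 = 57849635)
((0*47)*(-18))/K = ((0*47)*(-18))/57849635 = (0*(-18))*(1/57849635) = 0*(1/57849635) = 0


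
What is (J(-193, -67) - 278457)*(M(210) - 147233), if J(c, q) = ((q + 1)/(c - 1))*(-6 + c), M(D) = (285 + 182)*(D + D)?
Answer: -1321315332672/97 ≈ -1.3622e+10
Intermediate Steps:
M(D) = 934*D (M(D) = 467*(2*D) = 934*D)
J(c, q) = (1 + q)*(-6 + c)/(-1 + c) (J(c, q) = ((1 + q)/(-1 + c))*(-6 + c) = (1 + q)*(-6 + c)/(-1 + c))
(J(-193, -67) - 278457)*(M(210) - 147233) = ((-6 - 193 - 6*(-67) - 193*(-67))/(-1 - 193) - 278457)*(934*210 - 147233) = ((-6 - 193 + 402 + 12931)/(-194) - 278457)*(196140 - 147233) = (-1/194*13134 - 278457)*48907 = (-6567/97 - 278457)*48907 = -27016896/97*48907 = -1321315332672/97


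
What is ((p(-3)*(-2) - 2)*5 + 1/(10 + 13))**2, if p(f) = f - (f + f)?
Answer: 844561/529 ≈ 1596.5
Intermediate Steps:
p(f) = -f (p(f) = f - 2*f = -f)
((p(-3)*(-2) - 2)*5 + 1/(10 + 13))**2 = ((-1*(-3)*(-2) - 2)*5 + 1/(10 + 13))**2 = ((3*(-2) - 2)*5 + 1/23)**2 = ((-6 - 2)*5 + 1/23)**2 = (-8*5 + 1/23)**2 = (-40 + 1/23)**2 = (-919/23)**2 = 844561/529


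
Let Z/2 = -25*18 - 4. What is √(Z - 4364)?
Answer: 2*I*√1318 ≈ 72.609*I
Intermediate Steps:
Z = -908 (Z = 2*(-25*18 - 4) = 2*(-450 - 4) = 2*(-454) = -908)
√(Z - 4364) = √(-908 - 4364) = √(-5272) = 2*I*√1318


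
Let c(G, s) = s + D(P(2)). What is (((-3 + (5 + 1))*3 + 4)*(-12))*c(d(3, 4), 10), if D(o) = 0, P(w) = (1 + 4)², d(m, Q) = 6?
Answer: -1560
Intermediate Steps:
P(w) = 25 (P(w) = 5² = 25)
c(G, s) = s (c(G, s) = s + 0 = s)
(((-3 + (5 + 1))*3 + 4)*(-12))*c(d(3, 4), 10) = (((-3 + (5 + 1))*3 + 4)*(-12))*10 = (((-3 + 6)*3 + 4)*(-12))*10 = ((3*3 + 4)*(-12))*10 = ((9 + 4)*(-12))*10 = (13*(-12))*10 = -156*10 = -1560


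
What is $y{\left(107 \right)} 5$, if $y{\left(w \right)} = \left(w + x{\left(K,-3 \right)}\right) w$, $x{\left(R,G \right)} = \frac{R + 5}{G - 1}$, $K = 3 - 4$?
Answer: $56710$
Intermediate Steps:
$K = -1$ ($K = 3 - 4 = -1$)
$x{\left(R,G \right)} = \frac{5 + R}{-1 + G}$
$y{\left(w \right)} = w \left(-1 + w\right)$ ($y{\left(w \right)} = \left(w + \frac{5 - 1}{-1 - 3}\right) w = \left(w + \frac{1}{-4} \cdot 4\right) w = \left(w - 1\right) w = \left(-1 + w\right) w = w \left(-1 + w\right)$)
$y{\left(107 \right)} 5 = 107 \left(-1 + 107\right) 5 = 107 \cdot 106 \cdot 5 = 11342 \cdot 5 = 56710$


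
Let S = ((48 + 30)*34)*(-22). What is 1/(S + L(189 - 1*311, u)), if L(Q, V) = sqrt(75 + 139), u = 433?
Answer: -29172/1702011061 - sqrt(214)/3404022122 ≈ -1.7144e-5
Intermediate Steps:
S = -58344 (S = (78*34)*(-22) = 2652*(-22) = -58344)
L(Q, V) = sqrt(214)
1/(S + L(189 - 1*311, u)) = 1/(-58344 + sqrt(214))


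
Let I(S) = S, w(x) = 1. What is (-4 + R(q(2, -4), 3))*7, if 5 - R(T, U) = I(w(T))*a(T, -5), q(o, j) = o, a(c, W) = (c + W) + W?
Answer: 63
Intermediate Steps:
a(c, W) = c + 2*W (a(c, W) = (W + c) + W = c + 2*W)
R(T, U) = 15 - T (R(T, U) = 5 - (T + 2*(-5)) = 5 - (T - 10) = 5 - (-10 + T) = 5 + (10 - T) = 15 - T)
(-4 + R(q(2, -4), 3))*7 = (-4 + (15 - 1*2))*7 = (-4 + (15 - 2))*7 = (-4 + 13)*7 = 9*7 = 63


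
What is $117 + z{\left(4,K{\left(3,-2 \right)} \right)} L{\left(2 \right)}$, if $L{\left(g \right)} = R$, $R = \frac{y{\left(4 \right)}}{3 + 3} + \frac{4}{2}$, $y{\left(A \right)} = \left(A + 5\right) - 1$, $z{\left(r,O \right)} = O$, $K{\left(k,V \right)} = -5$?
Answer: $\frac{301}{3} \approx 100.33$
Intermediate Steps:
$y{\left(A \right)} = 4 + A$ ($y{\left(A \right)} = \left(5 + A\right) - 1 = 4 + A$)
$R = \frac{10}{3}$ ($R = \frac{4 + 4}{3 + 3} + \frac{4}{2} = \frac{8}{6} + 4 \cdot \frac{1}{2} = 8 \cdot \frac{1}{6} + 2 = \frac{4}{3} + 2 = \frac{10}{3} \approx 3.3333$)
$L{\left(g \right)} = \frac{10}{3}$
$117 + z{\left(4,K{\left(3,-2 \right)} \right)} L{\left(2 \right)} = 117 - \frac{50}{3} = \frac{301}{3}$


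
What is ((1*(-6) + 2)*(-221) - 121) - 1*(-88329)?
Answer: 89092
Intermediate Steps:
((1*(-6) + 2)*(-221) - 121) - 1*(-88329) = ((-6 + 2)*(-221) - 121) + 88329 = (-4*(-221) - 121) + 88329 = (884 - 121) + 88329 = 763 + 88329 = 89092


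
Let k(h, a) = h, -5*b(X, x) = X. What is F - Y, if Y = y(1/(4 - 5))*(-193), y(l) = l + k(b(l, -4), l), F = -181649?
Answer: -909017/5 ≈ -1.8180e+5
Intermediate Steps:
b(X, x) = -X/5
y(l) = 4*l/5 (y(l) = l - l/5 = 4*l/5)
Y = 772/5 (Y = (4/(5*(4 - 5)))*(-193) = ((⅘)/(-1))*(-193) = ((⅘)*(-1))*(-193) = -⅘*(-193) = 772/5 ≈ 154.40)
F - Y = -181649 - 1*772/5 = -181649 - 772/5 = -909017/5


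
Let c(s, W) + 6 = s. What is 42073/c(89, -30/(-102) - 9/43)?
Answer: 42073/83 ≈ 506.90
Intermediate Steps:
c(s, W) = -6 + s
42073/c(89, -30/(-102) - 9/43) = 42073/(-6 + 89) = 42073/83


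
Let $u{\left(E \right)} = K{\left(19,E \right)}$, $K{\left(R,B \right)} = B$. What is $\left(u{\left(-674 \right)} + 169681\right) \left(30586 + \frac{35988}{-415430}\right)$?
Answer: $\frac{1073727328394972}{207715} \approx 5.1692 \cdot 10^{9}$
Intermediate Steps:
$u{\left(E \right)} = E$
$\left(u{\left(-674 \right)} + 169681\right) \left(30586 + \frac{35988}{-415430}\right) = \left(-674 + 169681\right) \left(30586 + \frac{35988}{-415430}\right) = 169007 \left(30586 + 35988 \left(- \frac{1}{415430}\right)\right) = 169007 \left(30586 - \frac{17994}{207715}\right) = 169007 \cdot \frac{6353152996}{207715} = \frac{1073727328394972}{207715}$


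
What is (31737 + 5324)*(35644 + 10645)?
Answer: 1715516629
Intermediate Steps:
(31737 + 5324)*(35644 + 10645) = 37061*46289 = 1715516629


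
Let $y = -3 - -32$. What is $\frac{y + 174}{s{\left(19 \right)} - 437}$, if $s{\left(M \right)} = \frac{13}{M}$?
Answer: $- \frac{3857}{8290} \approx -0.46526$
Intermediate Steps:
$y = 29$ ($y = -3 + 32 = 29$)
$\frac{y + 174}{s{\left(19 \right)} - 437} = \frac{29 + 174}{\frac{13}{19} - 437} = \frac{203}{13 \cdot \frac{1}{19} - 437} = \frac{203}{\frac{13}{19} - 437} = \frac{203}{- \frac{8290}{19}} = 203 \left(- \frac{19}{8290}\right) = - \frac{3857}{8290}$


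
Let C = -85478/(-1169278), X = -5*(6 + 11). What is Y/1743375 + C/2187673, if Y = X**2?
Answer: 369633678412748/89190992130202545 ≈ 0.0041443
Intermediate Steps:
X = -85 (X = -5*17 = -85)
C = 42739/584639 (C = -85478*(-1/1169278) = 42739/584639 ≈ 0.073103)
Y = 7225 (Y = (-85)**2 = 7225)
Y/1743375 + C/2187673 = 7225/1743375 + (42739/584639)/2187673 = 7225*(1/1743375) + (42739/584639)*(1/2187673) = 289/69735 + 42739/1278998955047 = 369633678412748/89190992130202545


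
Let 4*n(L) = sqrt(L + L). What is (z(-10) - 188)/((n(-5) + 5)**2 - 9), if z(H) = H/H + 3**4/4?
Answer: -164082/19129 + 26680*I*sqrt(10)/19129 ≈ -8.5777 + 4.4106*I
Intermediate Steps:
n(L) = sqrt(2)*sqrt(L)/4 (n(L) = sqrt(L + L)/4 = sqrt(2*L)/4 = (sqrt(2)*sqrt(L))/4 = sqrt(2)*sqrt(L)/4)
z(H) = 85/4 (z(H) = 1 + 81*(1/4) = 1 + 81/4 = 85/4)
(z(-10) - 188)/((n(-5) + 5)**2 - 9) = (85/4 - 188)/((sqrt(2)*sqrt(-5)/4 + 5)**2 - 9) = -667/(4*((sqrt(2)*(I*sqrt(5))/4 + 5)**2 - 9)) = -667/(4*((I*sqrt(10)/4 + 5)**2 - 9)) = -667/(4*((5 + I*sqrt(10)/4)**2 - 9)) = -667/(4*(-9 + (5 + I*sqrt(10)/4)**2))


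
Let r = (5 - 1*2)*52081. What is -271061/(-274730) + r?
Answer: 42924910451/274730 ≈ 1.5624e+5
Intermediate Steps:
r = 156243 (r = (5 - 2)*52081 = 3*52081 = 156243)
-271061/(-274730) + r = -271061/(-274730) + 156243 = -271061*(-1/274730) + 156243 = 271061/274730 + 156243 = 42924910451/274730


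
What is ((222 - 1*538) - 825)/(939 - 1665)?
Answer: 1141/726 ≈ 1.5716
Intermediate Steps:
((222 - 1*538) - 825)/(939 - 1665) = ((222 - 538) - 825)/(-726) = (-316 - 825)*(-1/726) = -1141*(-1/726) = 1141/726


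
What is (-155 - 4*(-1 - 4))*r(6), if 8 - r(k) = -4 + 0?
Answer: -1620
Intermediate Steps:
r(k) = 12 (r(k) = 8 - (-4 + 0) = 8 - 1*(-4) = 8 + 4 = 12)
(-155 - 4*(-1 - 4))*r(6) = (-155 - 4*(-1 - 4))*12 = (-155 - 4*(-5))*12 = (-155 + 20)*12 = -135*12 = -1620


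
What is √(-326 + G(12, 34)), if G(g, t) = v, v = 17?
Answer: I*√309 ≈ 17.578*I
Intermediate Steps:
G(g, t) = 17
√(-326 + G(12, 34)) = √(-326 + 17) = √(-309) = I*√309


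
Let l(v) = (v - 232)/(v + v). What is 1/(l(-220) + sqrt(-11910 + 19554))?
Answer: -12430/92479631 + 169400*sqrt(39)/92479631 ≈ 0.011305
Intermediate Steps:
l(v) = (-232 + v)/(2*v) (l(v) = (-232 + v)/((2*v)) = (-232 + v)*(1/(2*v)) = (-232 + v)/(2*v))
1/(l(-220) + sqrt(-11910 + 19554)) = 1/((1/2)*(-232 - 220)/(-220) + sqrt(-11910 + 19554)) = 1/((1/2)*(-1/220)*(-452) + sqrt(7644)) = 1/(113/110 + 14*sqrt(39))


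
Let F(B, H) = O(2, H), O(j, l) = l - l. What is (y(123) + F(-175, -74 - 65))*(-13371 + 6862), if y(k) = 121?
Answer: -787589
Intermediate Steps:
O(j, l) = 0
F(B, H) = 0
(y(123) + F(-175, -74 - 65))*(-13371 + 6862) = (121 + 0)*(-13371 + 6862) = 121*(-6509) = -787589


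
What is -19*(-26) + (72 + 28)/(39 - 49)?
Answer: 484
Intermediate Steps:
-19*(-26) + (72 + 28)/(39 - 49) = 494 + 100/(-10) = 494 + 100*(-⅒) = 494 - 10 = 484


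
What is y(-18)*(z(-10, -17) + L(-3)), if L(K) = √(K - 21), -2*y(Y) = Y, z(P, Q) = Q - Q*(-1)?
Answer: -306 + 18*I*√6 ≈ -306.0 + 44.091*I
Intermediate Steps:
z(P, Q) = 2*Q (z(P, Q) = Q - (-1)*Q = Q + Q = 2*Q)
y(Y) = -Y/2
L(K) = √(-21 + K)
y(-18)*(z(-10, -17) + L(-3)) = (-½*(-18))*(2*(-17) + √(-21 - 3)) = 9*(-34 + √(-24)) = 9*(-34 + 2*I*√6) = -306 + 18*I*√6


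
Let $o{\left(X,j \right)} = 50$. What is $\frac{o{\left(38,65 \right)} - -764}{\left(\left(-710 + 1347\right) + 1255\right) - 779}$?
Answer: $\frac{814}{1113} \approx 0.73136$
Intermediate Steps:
$\frac{o{\left(38,65 \right)} - -764}{\left(\left(-710 + 1347\right) + 1255\right) - 779} = \frac{50 - -764}{\left(\left(-710 + 1347\right) + 1255\right) - 779} = \frac{50 + \left(-561 + 1325\right)}{\left(637 + 1255\right) - 779} = \frac{50 + 764}{1892 - 779} = \frac{814}{1113}$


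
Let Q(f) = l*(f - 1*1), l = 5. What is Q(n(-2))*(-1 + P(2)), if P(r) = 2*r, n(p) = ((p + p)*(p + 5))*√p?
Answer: -15 - 180*I*√2 ≈ -15.0 - 254.56*I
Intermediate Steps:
n(p) = 2*p^(3/2)*(5 + p) (n(p) = ((2*p)*(5 + p))*√p = (2*p*(5 + p))*√p = 2*p^(3/2)*(5 + p))
Q(f) = -5 + 5*f (Q(f) = 5*(f - 1*1) = 5*(f - 1) = 5*(-1 + f) = -5 + 5*f)
Q(n(-2))*(-1 + P(2)) = (-5 + 5*(2*(-2)^(3/2)*(5 - 2)))*(-1 + 2*2) = (-5 + 5*(2*(-2*I*√2)*3))*(-1 + 4) = (-5 + 5*(-12*I*√2))*3 = (-5 - 60*I*√2)*3 = -15 - 180*I*√2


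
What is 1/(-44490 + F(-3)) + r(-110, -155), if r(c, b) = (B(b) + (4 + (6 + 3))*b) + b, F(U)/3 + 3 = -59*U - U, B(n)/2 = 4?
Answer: -95039359/43959 ≈ -2162.0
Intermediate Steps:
B(n) = 8 (B(n) = 2*4 = 8)
F(U) = -9 - 180*U (F(U) = -9 + 3*(-59*U - U) = -9 + 3*(-60*U) = -9 - 180*U)
r(c, b) = 8 + 14*b (r(c, b) = (8 + (4 + (6 + 3))*b) + b = (8 + (4 + 9)*b) + b = (8 + 13*b) + b = 8 + 14*b)
1/(-44490 + F(-3)) + r(-110, -155) = 1/(-44490 + (-9 - 180*(-3))) + (8 + 14*(-155)) = 1/(-44490 + (-9 + 540)) + (8 - 2170) = 1/(-44490 + 531) - 2162 = 1/(-43959) - 2162 = -1/43959 - 2162 = -95039359/43959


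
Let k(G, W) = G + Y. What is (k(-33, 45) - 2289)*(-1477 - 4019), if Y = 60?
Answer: 12431952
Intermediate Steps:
k(G, W) = 60 + G (k(G, W) = G + 60 = 60 + G)
(k(-33, 45) - 2289)*(-1477 - 4019) = ((60 - 33) - 2289)*(-1477 - 4019) = (27 - 2289)*(-5496) = -2262*(-5496) = 12431952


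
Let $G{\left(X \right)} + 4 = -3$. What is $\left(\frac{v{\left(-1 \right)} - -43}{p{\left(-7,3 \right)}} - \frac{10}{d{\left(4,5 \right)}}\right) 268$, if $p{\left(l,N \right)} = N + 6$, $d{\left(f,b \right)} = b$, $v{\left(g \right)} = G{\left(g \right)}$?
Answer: $536$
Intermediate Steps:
$G{\left(X \right)} = -7$ ($G{\left(X \right)} = -4 - 3 = -7$)
$v{\left(g \right)} = -7$
$p{\left(l,N \right)} = 6 + N$
$\left(\frac{v{\left(-1 \right)} - -43}{p{\left(-7,3 \right)}} - \frac{10}{d{\left(4,5 \right)}}\right) 268 = \left(\frac{-7 - -43}{6 + 3} - \frac{10}{5}\right) 268 = \left(\frac{-7 + 43}{9} - 2\right) 268 = \left(36 \cdot \frac{1}{9} - 2\right) 268 = \left(4 - 2\right) 268 = 2 \cdot 268 = 536$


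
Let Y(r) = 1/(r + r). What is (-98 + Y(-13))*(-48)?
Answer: 61176/13 ≈ 4705.8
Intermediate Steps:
Y(r) = 1/(2*r)
(-98 + Y(-13))*(-48) = (-98 + (½)/(-13))*(-48) = (-98 + (½)*(-1/13))*(-48) = (-98 - 1/26)*(-48) = -2549/26*(-48) = 61176/13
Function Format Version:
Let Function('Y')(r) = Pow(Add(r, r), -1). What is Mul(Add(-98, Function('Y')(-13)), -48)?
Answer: Rational(61176, 13) ≈ 4705.8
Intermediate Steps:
Function('Y')(r) = Mul(Rational(1, 2), Pow(r, -1)) (Function('Y')(r) = Pow(Mul(2, r), -1) = Mul(Rational(1, 2), Pow(r, -1)))
Mul(Add(-98, Function('Y')(-13)), -48) = Mul(Add(-98, Mul(Rational(1, 2), Pow(-13, -1))), -48) = Mul(Add(-98, Mul(Rational(1, 2), Rational(-1, 13))), -48) = Mul(Add(-98, Rational(-1, 26)), -48) = Mul(Rational(-2549, 26), -48) = Rational(61176, 13)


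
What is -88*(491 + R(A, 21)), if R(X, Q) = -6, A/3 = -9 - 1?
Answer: -42680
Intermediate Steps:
A = -30 (A = 3*(-9 - 1) = 3*(-10) = -30)
-88*(491 + R(A, 21)) = -88*(491 - 6) = -88*485 = -42680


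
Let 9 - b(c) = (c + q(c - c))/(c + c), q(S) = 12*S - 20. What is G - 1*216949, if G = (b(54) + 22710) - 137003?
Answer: -17886599/54 ≈ -3.3123e+5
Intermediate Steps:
q(S) = -20 + 12*S
b(c) = 9 - (-20 + c)/(2*c) (b(c) = 9 - (c + (-20 + 12*(c - c)))/(c + c) = 9 - (c + (-20 + 12*0))/(2*c) = 9 - (c + (-20 + 0))*1/(2*c) = 9 - (c - 20)*1/(2*c) = 9 - (-20 + c)*1/(2*c) = 9 - (-20 + c)/(2*c))
G = -6171353/54 (G = ((17/2 + 10/54) + 22710) - 137003 = ((17/2 + 10*(1/54)) + 22710) - 137003 = ((17/2 + 5/27) + 22710) - 137003 = (469/54 + 22710) - 137003 = 1226809/54 - 137003 = -6171353/54 ≈ -1.1428e+5)
G - 1*216949 = -6171353/54 - 1*216949 = -6171353/54 - 216949 = -17886599/54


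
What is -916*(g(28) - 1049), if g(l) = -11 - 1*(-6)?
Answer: 965464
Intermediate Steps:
g(l) = -5 (g(l) = -11 + 6 = -5)
-916*(g(28) - 1049) = -916*(-5 - 1049) = -916*(-1054) = 965464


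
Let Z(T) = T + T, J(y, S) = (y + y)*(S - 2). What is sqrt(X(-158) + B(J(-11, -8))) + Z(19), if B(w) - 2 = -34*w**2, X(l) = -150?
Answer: 38 + 2*I*sqrt(411437) ≈ 38.0 + 1282.9*I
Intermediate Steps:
J(y, S) = 2*y*(-2 + S) (J(y, S) = (2*y)*(-2 + S) = 2*y*(-2 + S))
Z(T) = 2*T
B(w) = 2 - 34*w**2
sqrt(X(-158) + B(J(-11, -8))) + Z(19) = sqrt(-150 + (2 - 34*484*(-2 - 8)**2)) + 2*19 = sqrt(-150 + (2 - 34*(2*(-11)*(-10))**2)) + 38 = sqrt(-150 + (2 - 34*220**2)) + 38 = sqrt(-150 + (2 - 34*48400)) + 38 = sqrt(-150 + (2 - 1645600)) + 38 = sqrt(-150 - 1645598) + 38 = sqrt(-1645748) + 38 = 2*I*sqrt(411437) + 38 = 38 + 2*I*sqrt(411437)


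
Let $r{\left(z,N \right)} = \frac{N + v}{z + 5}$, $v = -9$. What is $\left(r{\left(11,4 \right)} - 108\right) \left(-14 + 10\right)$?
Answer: $\frac{1733}{4} \approx 433.25$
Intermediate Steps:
$r{\left(z,N \right)} = \frac{-9 + N}{5 + z}$ ($r{\left(z,N \right)} = \frac{N - 9}{z + 5} = \frac{-9 + N}{5 + z}$)
$\left(r{\left(11,4 \right)} - 108\right) \left(-14 + 10\right) = \left(\frac{-9 + 4}{5 + 11} - 108\right) \left(-14 + 10\right) = \left(\frac{1}{16} \left(-5\right) - 108\right) \left(-4\right) = \left(- \frac{5}{16} - 108\right) \left(-4\right) = \left(- \frac{1733}{16}\right) \left(-4\right) = \frac{1733}{4}$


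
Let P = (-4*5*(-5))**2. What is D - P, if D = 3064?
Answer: -6936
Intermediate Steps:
P = 10000 (P = (-20*(-5))**2 = 100**2 = 10000)
D - P = 3064 - 1*10000 = 3064 - 10000 = -6936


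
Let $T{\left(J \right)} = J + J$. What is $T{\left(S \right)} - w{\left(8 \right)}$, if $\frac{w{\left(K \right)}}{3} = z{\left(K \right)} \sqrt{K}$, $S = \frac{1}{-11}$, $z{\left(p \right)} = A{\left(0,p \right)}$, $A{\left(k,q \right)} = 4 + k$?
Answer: $- \frac{2}{11} - 24 \sqrt{2} \approx -34.123$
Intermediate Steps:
$z{\left(p \right)} = 4$ ($z{\left(p \right)} = 4 + 0 = 4$)
$S = - \frac{1}{11} \approx -0.090909$
$T{\left(J \right)} = 2 J$
$w{\left(K \right)} = 12 \sqrt{K}$ ($w{\left(K \right)} = 3 \cdot 4 \sqrt{K} = 12 \sqrt{K}$)
$T{\left(S \right)} - w{\left(8 \right)} = 2 \left(- \frac{1}{11}\right) - 12 \sqrt{8} = - \frac{2}{11} - 12 \cdot 2 \sqrt{2} = - \frac{2}{11} - 24 \sqrt{2}$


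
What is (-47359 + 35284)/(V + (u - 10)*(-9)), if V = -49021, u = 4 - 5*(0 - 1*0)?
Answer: 525/2129 ≈ 0.24659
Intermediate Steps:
u = 4 (u = 4 - 5*(0 + 0) = 4 - 5*0 = 4 + 0 = 4)
(-47359 + 35284)/(V + (u - 10)*(-9)) = (-47359 + 35284)/(-49021 + (4 - 10)*(-9)) = -12075/(-49021 - 6*(-9)) = -12075/(-49021 + 54) = -12075/(-48967) = -12075*(-1/48967) = 525/2129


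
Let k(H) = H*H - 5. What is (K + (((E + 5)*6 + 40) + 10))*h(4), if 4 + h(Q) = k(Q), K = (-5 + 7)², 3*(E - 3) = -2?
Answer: 686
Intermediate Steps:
E = 7/3 (E = 3 + (⅓)*(-2) = 3 - ⅔ = 7/3 ≈ 2.3333)
K = 4 (K = 2² = 4)
k(H) = -5 + H² (k(H) = H² - 5 = -5 + H²)
h(Q) = -9 + Q² (h(Q) = -4 + (-5 + Q²) = -9 + Q²)
(K + (((E + 5)*6 + 40) + 10))*h(4) = (4 + (((7/3 + 5)*6 + 40) + 10))*(-9 + 4²) = (4 + (((22/3)*6 + 40) + 10))*(-9 + 16) = (4 + ((44 + 40) + 10))*7 = (4 + (84 + 10))*7 = (4 + 94)*7 = 98*7 = 686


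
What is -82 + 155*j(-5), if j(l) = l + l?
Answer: -1632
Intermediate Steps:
j(l) = 2*l
-82 + 155*j(-5) = -82 + 155*(2*(-5)) = -82 + 155*(-10) = -82 - 1550 = -1632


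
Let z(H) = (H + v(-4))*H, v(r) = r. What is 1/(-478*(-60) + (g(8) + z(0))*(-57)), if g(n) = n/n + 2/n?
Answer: 4/114435 ≈ 3.4954e-5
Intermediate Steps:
z(H) = H*(-4 + H) (z(H) = (H - 4)*H = (-4 + H)*H = H*(-4 + H))
g(n) = 1 + 2/n
1/(-478*(-60) + (g(8) + z(0))*(-57)) = 1/(-478*(-60) + ((2 + 8)/8 + 0*(-4 + 0))*(-57)) = 1/(28680 + ((1/8)*10 + 0*(-4))*(-57)) = 1/(28680 + (5/4 + 0)*(-57)) = 1/(28680 + (5/4)*(-57)) = 1/(28680 - 285/4) = 1/(114435/4) = 4/114435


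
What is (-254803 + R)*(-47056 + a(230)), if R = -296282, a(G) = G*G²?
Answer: -6679119339240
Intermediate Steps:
a(G) = G³
(-254803 + R)*(-47056 + a(230)) = (-254803 - 296282)*(-47056 + 230³) = -551085*(-47056 + 12167000) = -551085*12119944 = -6679119339240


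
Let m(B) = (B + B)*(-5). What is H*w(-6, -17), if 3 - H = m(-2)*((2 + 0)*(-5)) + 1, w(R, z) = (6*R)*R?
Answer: 43632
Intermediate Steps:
w(R, z) = 6*R²
m(B) = -10*B (m(B) = (2*B)*(-5) = -10*B)
H = 202 (H = 3 - ((-10*(-2))*((2 + 0)*(-5)) + 1) = 3 - (20*(2*(-5)) + 1) = 3 - (20*(-10) + 1) = 3 - (-200 + 1) = 3 - 1*(-199) = 3 + 199 = 202)
H*w(-6, -17) = 202*(6*(-6)²) = 202*(6*36) = 202*216 = 43632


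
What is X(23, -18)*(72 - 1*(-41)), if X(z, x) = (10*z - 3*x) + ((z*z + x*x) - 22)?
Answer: 125995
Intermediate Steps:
X(z, x) = -22 + x² + z² - 3*x + 10*z (X(z, x) = (-3*x + 10*z) + ((z² + x²) - 22) = (-3*x + 10*z) + ((x² + z²) - 22) = (-3*x + 10*z) + (-22 + x² + z²) = -22 + x² + z² - 3*x + 10*z)
X(23, -18)*(72 - 1*(-41)) = (-22 + (-18)² + 23² - 3*(-18) + 10*23)*(72 - 1*(-41)) = (-22 + 324 + 529 + 54 + 230)*(72 + 41) = 1115*113 = 125995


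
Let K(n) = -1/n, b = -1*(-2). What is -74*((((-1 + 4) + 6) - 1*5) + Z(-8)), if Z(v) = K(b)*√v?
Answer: -296 + 74*I*√2 ≈ -296.0 + 104.65*I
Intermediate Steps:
b = 2
Z(v) = -√v/2 (Z(v) = (-1/2)*√v = (-1*½)*√v = -√v/2)
-74*((((-1 + 4) + 6) - 1*5) + Z(-8)) = -74*((((-1 + 4) + 6) - 1*5) - I*√2) = -74*(((3 + 6) - 5) - I*√2) = -74*((9 - 5) - I*√2) = -74*(4 - I*√2) = -296 + 74*I*√2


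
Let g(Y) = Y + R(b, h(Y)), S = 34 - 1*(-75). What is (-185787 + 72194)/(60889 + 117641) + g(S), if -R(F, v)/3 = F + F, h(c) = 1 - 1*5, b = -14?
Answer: 34342697/178530 ≈ 192.36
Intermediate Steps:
h(c) = -4 (h(c) = 1 - 5 = -4)
R(F, v) = -6*F (R(F, v) = -3*(F + F) = -6*F)
S = 109 (S = 34 + 75 = 109)
g(Y) = 84 + Y (g(Y) = Y - 6*(-14) = Y + 84 = 84 + Y)
(-185787 + 72194)/(60889 + 117641) + g(S) = (-185787 + 72194)/(60889 + 117641) + (84 + 109) = -113593/178530 + 193 = 34342697/178530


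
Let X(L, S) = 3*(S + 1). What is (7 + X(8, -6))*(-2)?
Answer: 16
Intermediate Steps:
X(L, S) = 3 + 3*S (X(L, S) = 3*(1 + S) = 3 + 3*S)
(7 + X(8, -6))*(-2) = (7 + (3 + 3*(-6)))*(-2) = (7 + (3 - 18))*(-2) = (7 - 15)*(-2) = -8*(-2) = 16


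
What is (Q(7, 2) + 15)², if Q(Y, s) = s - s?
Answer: 225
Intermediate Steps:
Q(Y, s) = 0
(Q(7, 2) + 15)² = (0 + 15)² = 15² = 225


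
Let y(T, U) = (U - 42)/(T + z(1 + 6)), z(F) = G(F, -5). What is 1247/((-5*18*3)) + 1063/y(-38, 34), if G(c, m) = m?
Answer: 6165727/1080 ≈ 5709.0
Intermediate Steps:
z(F) = -5
y(T, U) = (-42 + U)/(-5 + T) (y(T, U) = (U - 42)/(T - 5) = (-42 + U)/(-5 + T))
1247/((-5*18*3)) + 1063/y(-38, 34) = 1247/((-5*18*3)) + 1063/(((-42 + 34)/(-5 - 38))) = 1247/((-90*3)) + 1063/((-8/(-43))) = 1247/(-270) + 1063/((-1/43*(-8))) = 1247*(-1/270) + 1063/(8/43) = -1247/270 + 1063*(43/8) = -1247/270 + 45709/8 = 6165727/1080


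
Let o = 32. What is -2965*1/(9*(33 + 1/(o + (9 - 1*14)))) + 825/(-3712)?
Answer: -8438535/827776 ≈ -10.194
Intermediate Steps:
-2965*1/(9*(33 + 1/(o + (9 - 1*14)))) + 825/(-3712) = -2965*1/(9*(33 + 1/(32 + (9 - 1*14)))) + 825/(-3712) = -2965*1/(9*(33 + 1/(32 + (9 - 14)))) + 825*(-1/3712) = -2965*1/(9*(33 + 1/(32 - 5))) - 825/3712 = -2965*1/(9*(33 + 1/27)) - 825/3712 = -2965/((892/27)*9) - 825/3712 = -2965/892/3 - 825/3712 = -2965*3/892 - 825/3712 = -8895/892 - 825/3712 = -8438535/827776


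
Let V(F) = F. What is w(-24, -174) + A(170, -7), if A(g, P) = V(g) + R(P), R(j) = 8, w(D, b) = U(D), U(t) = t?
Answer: 154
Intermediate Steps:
w(D, b) = D
A(g, P) = 8 + g (A(g, P) = g + 8 = 8 + g)
w(-24, -174) + A(170, -7) = -24 + (8 + 170) = -24 + 178 = 154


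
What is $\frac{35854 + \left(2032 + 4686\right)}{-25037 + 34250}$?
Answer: $\frac{42572}{9213} \approx 4.6209$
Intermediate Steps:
$\frac{35854 + \left(2032 + 4686\right)}{-25037 + 34250} = \frac{35854 + 6718}{9213} = 42572 \cdot \frac{1}{9213} = \frac{42572}{9213}$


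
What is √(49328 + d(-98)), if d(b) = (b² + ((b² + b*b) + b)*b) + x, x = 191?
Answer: I*√1813657 ≈ 1346.7*I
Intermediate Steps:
d(b) = 191 + b² + b*(b + 2*b²) (d(b) = (b² + ((b² + b*b) + b)*b) + 191 = (b² + ((b² + b²) + b)*b) + 191 = (b² + (2*b² + b)*b) + 191 = (b² + (b + 2*b²)*b) + 191 = (b² + b*(b + 2*b²)) + 191 = 191 + b² + b*(b + 2*b²))
√(49328 + d(-98)) = √(49328 + (191 + 2*(-98)² + 2*(-98)³)) = √(49328 + (191 + 2*9604 + 2*(-941192))) = √(49328 + (191 + 19208 - 1882384)) = √(49328 - 1862985) = √(-1813657) = I*√1813657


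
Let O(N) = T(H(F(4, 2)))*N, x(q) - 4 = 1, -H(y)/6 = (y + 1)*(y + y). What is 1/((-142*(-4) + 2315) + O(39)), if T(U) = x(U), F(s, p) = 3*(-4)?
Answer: 1/3078 ≈ 0.00032489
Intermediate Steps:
F(s, p) = -12
H(y) = -12*y*(1 + y) (H(y) = -6*(y + 1)*(y + y) = -6*(1 + y)*2*y = -12*y*(1 + y))
x(q) = 5 (x(q) = 4 + 1 = 5)
T(U) = 5
O(N) = 5*N
1/((-142*(-4) + 2315) + O(39)) = 1/((-142*(-4) + 2315) + 5*39) = 1/((568 + 2315) + 195) = 1/(2883 + 195) = 1/3078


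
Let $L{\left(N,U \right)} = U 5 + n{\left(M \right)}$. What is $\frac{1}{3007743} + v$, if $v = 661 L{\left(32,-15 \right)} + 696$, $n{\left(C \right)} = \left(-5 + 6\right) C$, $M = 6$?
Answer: $- \frac{135086761358}{3007743} \approx -44913.0$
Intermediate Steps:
$n{\left(C \right)} = C$ ($n{\left(C \right)} = 1 C = C$)
$L{\left(N,U \right)} = 6 + 5 U$ ($L{\left(N,U \right)} = U 5 + 6 = 5 U + 6 = 6 + 5 U$)
$v = -44913$ ($v = 661 \left(6 + 5 \left(-15\right)\right) + 696 = 661 \left(6 - 75\right) + 696 = 661 \left(-69\right) + 696 = -45609 + 696 = -44913$)
$\frac{1}{3007743} + v = \frac{1}{3007743} - 44913 = - \frac{135086761358}{3007743}$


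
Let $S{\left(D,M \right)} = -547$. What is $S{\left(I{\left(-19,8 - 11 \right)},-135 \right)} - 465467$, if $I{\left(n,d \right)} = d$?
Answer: $-466014$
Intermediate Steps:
$S{\left(I{\left(-19,8 - 11 \right)},-135 \right)} - 465467 = -547 - 465467 = -466014$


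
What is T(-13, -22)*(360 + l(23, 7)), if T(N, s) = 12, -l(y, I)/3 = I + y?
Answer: 3240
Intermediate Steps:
l(y, I) = -3*I - 3*y (l(y, I) = -3*(I + y) = -3*I - 3*y)
T(-13, -22)*(360 + l(23, 7)) = 12*(360 + (-3*7 - 3*23)) = 12*(360 + (-21 - 69)) = 12*(360 - 90) = 12*270 = 3240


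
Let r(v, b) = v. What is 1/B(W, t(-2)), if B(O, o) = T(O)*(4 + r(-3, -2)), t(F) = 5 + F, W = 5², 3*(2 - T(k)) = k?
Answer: -3/19 ≈ -0.15789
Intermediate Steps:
T(k) = 2 - k/3
W = 25
B(O, o) = 2 - O/3 (B(O, o) = (2 - O/3)*(4 - 3) = (2 - O/3)*1 = 2 - O/3)
1/B(W, t(-2)) = 1/(2 - ⅓*25) = 1/(2 - 25/3) = 1/(-19/3) = -3/19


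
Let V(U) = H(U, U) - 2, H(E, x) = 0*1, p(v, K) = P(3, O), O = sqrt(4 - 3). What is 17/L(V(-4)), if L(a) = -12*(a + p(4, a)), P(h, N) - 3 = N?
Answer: -17/24 ≈ -0.70833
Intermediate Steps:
O = 1 (O = sqrt(1) = 1)
P(h, N) = 3 + N
p(v, K) = 4 (p(v, K) = 3 + 1 = 4)
H(E, x) = 0
V(U) = -2 (V(U) = 0 - 2 = -2)
L(a) = -48 - 12*a (L(a) = -12*(a + 4) = -12*(4 + a) = -48 - 12*a)
17/L(V(-4)) = 17/(-48 - 12*(-2)) = 17/(-48 + 24) = 17/(-24) = -1/24*17 = -17/24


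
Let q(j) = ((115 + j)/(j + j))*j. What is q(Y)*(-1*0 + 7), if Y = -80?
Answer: 245/2 ≈ 122.50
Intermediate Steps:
q(j) = 115/2 + j/2 (q(j) = ((115 + j)/((2*j)))*j = ((115 + j)*(1/(2*j)))*j = ((115 + j)/(2*j))*j = 115/2 + j/2)
q(Y)*(-1*0 + 7) = (115/2 + (½)*(-80))*(-1*0 + 7) = (115/2 - 40)*(0 + 7) = (35/2)*7 = 245/2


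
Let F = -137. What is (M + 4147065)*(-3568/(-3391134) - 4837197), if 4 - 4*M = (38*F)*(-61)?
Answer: -22241479041039430445/1130378 ≈ -1.9676e+13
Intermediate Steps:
M = -158781/2 (M = 1 - 38*(-137)*(-61)/4 = 1 - (-2603)*(-61)/2 = 1 - 1/4*317566 = 1 - 158783/2 = -158781/2 ≈ -79391.)
(M + 4147065)*(-3568/(-3391134) - 4837197) = (-158781/2 + 4147065)*(-3568/(-3391134) - 4837197) = 8135349*(-3568*(-1/3391134) - 4837197)/2 = 8135349*(1784/1695567 - 4837197)/2 = (8135349/2)*(-8201791603915/1695567) = -22241479041039430445/1130378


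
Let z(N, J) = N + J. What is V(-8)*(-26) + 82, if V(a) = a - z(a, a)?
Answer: -126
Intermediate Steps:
z(N, J) = J + N
V(a) = -a (V(a) = a - (a + a) = a - 2*a = -a)
V(-8)*(-26) + 82 = -1*(-8)*(-26) + 82 = 8*(-26) + 82 = -208 + 82 = -126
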